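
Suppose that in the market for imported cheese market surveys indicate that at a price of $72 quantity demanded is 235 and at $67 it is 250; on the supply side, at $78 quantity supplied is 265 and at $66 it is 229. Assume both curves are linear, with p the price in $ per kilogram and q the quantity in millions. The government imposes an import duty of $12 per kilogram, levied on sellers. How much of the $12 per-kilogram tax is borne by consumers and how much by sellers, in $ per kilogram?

Consumers bear $6 per kilogram; sellers bear $6 per kilogram.

Demand slope: (250 − 235)/(67 − 72) = -3, so qd = 451 − 3p.
Supply slope: (229 − 265)/(66 − 78) = 3, so qs = 3p + 31.
Before the tax: set 451 − 3p = 3p + 31 → p* = $70, q* = 241.
With the tax collected from sellers, supply shifts: qs = 3(p − 12) + 31.
New equilibrium: consumers pay $76, sellers receive $64, q = 223. (Wedge: pb − ps = 12.)
Burden on consumers: $6; on sellers: $6. (They sum to $12.)
The less price-elastic side of the market bears the larger share of a per-unit tax.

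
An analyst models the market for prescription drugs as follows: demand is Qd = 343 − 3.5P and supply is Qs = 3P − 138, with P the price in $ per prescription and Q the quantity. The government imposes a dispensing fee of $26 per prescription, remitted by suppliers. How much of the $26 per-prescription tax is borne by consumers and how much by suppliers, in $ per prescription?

Consumers bear $12 per prescription; suppliers bear $14 per prescription.

Before the tax: set 343 − 3.5P = 3P − 138 → P* = $74, Q* = 84.
With the tax collected from suppliers, supply shifts: Qs = 3(P − 26) − 138.
Solving gives Q = 42 with consumers paying $86 and suppliers receiving $60 (the $26 wedge).
Burden on consumers: $12; on suppliers: $14. (They sum to $26.)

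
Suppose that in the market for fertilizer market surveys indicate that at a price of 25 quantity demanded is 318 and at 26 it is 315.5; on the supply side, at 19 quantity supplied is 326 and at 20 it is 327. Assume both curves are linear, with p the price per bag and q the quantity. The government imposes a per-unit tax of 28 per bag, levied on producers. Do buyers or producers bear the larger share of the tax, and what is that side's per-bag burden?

Producers bear the larger share: 20 per bag.

Demand slope: (315.5 − 318)/(26 − 25) = -2.5, so qd = 380.5 − 2.5p.
Supply slope: (327 − 326)/(20 − 19) = 1, so qs = p + 307.
Before the tax: set 380.5 − 2.5p = p + 307 → p* = 21, q* = 328.
With the tax collected from producers, supply shifts: qs = (p − 28) + 307.
Solving gives q = 308 with buyers paying 29 and producers receiving 1 (the 28 wedge).
Per-bag burden: buyers 8, producers 20.
Producers take the larger share because supply is less price-elastic here (demand slope 2.5 vs supply slope 1).
The less price-elastic side of the market bears the larger share of a per-unit tax.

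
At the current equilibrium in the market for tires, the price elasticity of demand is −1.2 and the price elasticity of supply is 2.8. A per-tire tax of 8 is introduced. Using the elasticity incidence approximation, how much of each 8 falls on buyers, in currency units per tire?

Incidence ratio: buyers' share ≈ εs / (εs + |εd|) = 2.8 / (2.8 + 1.2) = 0.7.
So buyers bear ≈ 0.7 × 8 = 5.6; suppliers bear 2.4.

Buyers bear ≈ 5.6 per tire.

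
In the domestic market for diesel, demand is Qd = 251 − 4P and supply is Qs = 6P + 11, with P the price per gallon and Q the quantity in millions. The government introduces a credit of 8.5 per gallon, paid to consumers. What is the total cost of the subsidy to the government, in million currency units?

Government outlay = 1490.9 million.

Without the subsidy, 251 − 4P = 6P + 11 gives 10P = 240, so P* = 24 and Q* = 155.
With a per-unit subsidy paid to consumers, each effectively pays P − 8.5, so demand becomes Qd = 251 − 4(P − 8.5).
Solving gives Q = 175.4 with consumers paying 18.9 and producers receiving 27.4 (the 8.5 wedge).
Outlay = t · Q = 8.5 · 175.4 = 1490.9.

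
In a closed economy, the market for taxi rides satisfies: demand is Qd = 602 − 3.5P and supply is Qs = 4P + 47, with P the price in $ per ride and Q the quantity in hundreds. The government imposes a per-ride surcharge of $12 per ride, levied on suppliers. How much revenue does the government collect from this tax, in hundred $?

Before the tax: set 602 − 3.5P = 4P + 47 → P* = $74, Q* = 343.
With the tax collected from suppliers, supply shifts: Qs = 4(P − 12) + 47.
New equilibrium: buyers pay $80.4, suppliers receive $68.4, Q = 320.6. (Wedge: Pb − Ps = 12.)
Revenue = t · Q = 12 · 320.6 = $3847.2.

Tax revenue = $3847.2 hundred.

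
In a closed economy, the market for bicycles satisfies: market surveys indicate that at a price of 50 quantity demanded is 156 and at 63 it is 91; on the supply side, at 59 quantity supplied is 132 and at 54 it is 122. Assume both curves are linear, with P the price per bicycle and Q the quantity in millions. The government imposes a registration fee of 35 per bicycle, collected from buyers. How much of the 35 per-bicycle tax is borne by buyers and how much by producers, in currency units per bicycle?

Buyers bear 10 per bicycle; producers bear 25 per bicycle.

Demand slope: (91 − 156)/(63 − 50) = -5, so Qd = 406 − 5P.
Supply slope: (122 − 132)/(54 − 59) = 2, so Qs = 2P + 14.
Without the tax, 406 − 5P = 2P + 14 gives 7P = 392, so P* = 56 and Q* = 126.
With the tax collected from buyers, demand (in seller-price terms) shifts: Qd = 406 − 5(P + 35).
Solving gives Q = 76 with buyers paying 66 and producers receiving 31 (the 35 wedge).
Burden on buyers: 10; on producers: 25. (They sum to 35.)
The less price-elastic side of the market bears the larger share of a per-unit tax.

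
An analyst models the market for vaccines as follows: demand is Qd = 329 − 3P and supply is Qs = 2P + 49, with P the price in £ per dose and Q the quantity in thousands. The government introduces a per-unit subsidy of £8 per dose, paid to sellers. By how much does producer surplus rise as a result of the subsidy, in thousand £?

Without the subsidy, 329 − 3P = 2P + 49 gives 5P = 280, so P* = £56 and Q* = 161.
With a per-unit subsidy paid to sellers, each receives P + 8 per unit sold, so supply becomes Qs = 2(P + 8) + 49.
Solving gives Q = 170.6 with buyers paying £52.8 and sellers receiving £60.8 (the £8 wedge).
ΔPS is the trapezoid between Q = 170.6 and Q = 161 of height £4.8: ½ · (161 + 170.6) · 4.8 = £795.84.

Producer surplus rises by £795.84 thousand.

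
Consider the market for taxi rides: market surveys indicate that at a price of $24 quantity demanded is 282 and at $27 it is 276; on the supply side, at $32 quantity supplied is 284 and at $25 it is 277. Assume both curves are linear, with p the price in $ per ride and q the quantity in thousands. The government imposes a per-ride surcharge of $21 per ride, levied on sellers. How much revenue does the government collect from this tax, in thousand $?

Tax revenue = $5544 thousand.

Demand slope: (276 − 282)/(27 − 24) = -2, so qd = 330 − 2p.
Supply slope: (277 − 284)/(25 − 32) = 1, so qs = p + 252.
Without the tax, 330 − 2p = p + 252 gives 3p = 78, so p* = $26 and q* = 278.
With the tax collected from sellers, supply shifts: qs = (p − 21) + 252.
Solving gives q = 264 with buyers paying $33 and sellers receiving $12 (the $21 wedge).
Revenue = t · Q = 21 · 264 = $5544.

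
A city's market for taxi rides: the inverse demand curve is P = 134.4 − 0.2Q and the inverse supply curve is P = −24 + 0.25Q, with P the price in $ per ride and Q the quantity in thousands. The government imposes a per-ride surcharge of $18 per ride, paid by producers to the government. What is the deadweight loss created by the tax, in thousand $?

Deadweight loss = $360 thousand.

Rewrite in direct form: Qd = 672 − 5P and Qs = 4P + 96.
Without the tax, 672 − 5P = 4P + 96 gives 9P = 576, so P* = $64 and Q* = 352.
With the tax collected from producers, supply shifts: Qs = 4(P − 18) + 96.
New equilibrium: consumers pay $72, producers receive $54, Q = 312. (Wedge: Pb − Ps = 18.)
Quantity falls by |ΔQ| = |352 − 312| = 40.
DWL = ½ · t · |ΔQ| = ½ · 18 · 40 = $360.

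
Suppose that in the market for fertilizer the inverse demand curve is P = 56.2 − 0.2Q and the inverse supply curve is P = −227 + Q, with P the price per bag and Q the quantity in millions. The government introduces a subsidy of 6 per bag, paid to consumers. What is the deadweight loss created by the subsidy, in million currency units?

Deadweight loss = 15 million.

Inverting to Q(P) form: Qd = 281 − 5P; Qs = P + 227.
Without the subsidy, 281 − 5P = P + 227 gives 6P = 54, so P* = 9 and Q* = 236.
With a per-unit subsidy paid to consumers, each effectively pays P − 6, so demand becomes Qd = 281 − 5(P − 6).
New equilibrium: consumers pay 8, suppliers receive 14, Q = 241. (Wedge: Pb − Ps = −6.)
Quantity rises by |ΔQ| = |236 − 241| = 5.
DWL = ½ · t · |ΔQ| = ½ · 6 · 5 = 15.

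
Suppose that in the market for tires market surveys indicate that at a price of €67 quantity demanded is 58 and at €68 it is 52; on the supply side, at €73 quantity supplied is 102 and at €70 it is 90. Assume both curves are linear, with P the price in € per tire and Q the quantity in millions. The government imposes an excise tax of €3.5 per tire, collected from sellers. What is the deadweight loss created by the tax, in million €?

Demand slope: (52 − 58)/(68 − 67) = -6, so Qd = 460 − 6P.
Supply slope: (90 − 102)/(70 − 73) = 4, so Qs = 4P − 190.
Before the tax: set 460 − 6P = 4P − 190 → P* = €65, Q* = 70.
With the tax collected from sellers, supply shifts: Qs = 4(P − 3.5) − 190.
New equilibrium: consumers pay €66.4, sellers receive €62.9, Q = 61.6. (Wedge: Pb − Ps = 3.5.)
Quantity falls by |ΔQ| = |70 − 61.6| = 8.4.
DWL = ½ · t · |ΔQ| = ½ · 3.5 · 8.4 = €14.7.

Deadweight loss = €14.7 million.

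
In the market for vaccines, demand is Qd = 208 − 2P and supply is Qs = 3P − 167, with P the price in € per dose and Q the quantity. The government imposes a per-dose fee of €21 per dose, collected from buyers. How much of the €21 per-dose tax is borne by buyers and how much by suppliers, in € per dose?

Buyers bear €12.6 per dose; suppliers bear €8.4 per dose.

Without the tax, 208 − 2P = 3P − 167 gives 5P = 375, so P* = €75 and Q* = 58.
With the tax collected from buyers, demand (in seller-price terms) shifts: Qd = 208 − 2(P + 21).
Solving gives Q = 32.8 with buyers paying €87.6 and suppliers receiving €66.6 (the €21 wedge).
Burden on buyers: €12.6; on suppliers: €8.4. (They sum to €21.)
The less price-elastic side of the market bears the larger share of a per-unit tax.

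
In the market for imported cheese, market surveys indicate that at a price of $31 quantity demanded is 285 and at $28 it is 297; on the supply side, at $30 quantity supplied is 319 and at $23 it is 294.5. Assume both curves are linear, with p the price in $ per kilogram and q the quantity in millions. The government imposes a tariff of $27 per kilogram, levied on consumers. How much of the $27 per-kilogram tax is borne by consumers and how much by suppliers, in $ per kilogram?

Consumers bear $12.6 per kilogram; suppliers bear $14.4 per kilogram.

Demand slope: (297 − 285)/(28 − 31) = -4, so qd = 409 − 4p.
Supply slope: (294.5 − 319)/(23 − 30) = 3.5, so qs = 3.5p + 214.
Without the tax, 409 − 4p = 3.5p + 214 gives 7.5p = 195, so p* = $26 and q* = 305.
With the tax collected from consumers, demand (in seller-price terms) shifts: qd = 409 − 4(p + 27).
Solving gives q = 254.6 with consumers paying $38.6 and suppliers receiving $11.6 (the $27 wedge).
Burden on consumers: $12.6; on suppliers: $14.4. (They sum to $27.)
The less price-elastic side of the market bears the larger share of a per-unit tax.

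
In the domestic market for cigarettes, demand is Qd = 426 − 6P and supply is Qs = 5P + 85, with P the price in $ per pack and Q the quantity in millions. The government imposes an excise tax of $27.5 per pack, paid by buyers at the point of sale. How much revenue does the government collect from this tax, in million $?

Before the tax: set 426 − 6P = 5P + 85 → P* = $31, Q* = 240.
With the tax collected from buyers, demand (in seller-price terms) shifts: Qd = 426 − 6(P + 27.5).
New equilibrium: buyers pay $43.5, sellers receive $16, Q = 165. (Wedge: Pb − Ps = 27.5.)
Revenue = t · Q = 27.5 · 165 = $4537.5.

Tax revenue = $4537.5 million.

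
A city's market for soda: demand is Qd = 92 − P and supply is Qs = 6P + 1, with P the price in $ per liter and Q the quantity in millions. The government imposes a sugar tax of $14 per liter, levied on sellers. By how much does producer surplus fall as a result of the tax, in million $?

Before the tax: set 92 − P = 6P + 1 → P* = $13, Q* = 79.
With the tax collected from sellers, supply shifts: Qs = 6(P − 14) + 1.
New equilibrium: consumers pay $25, sellers receive $11, Q = 67. (Wedge: Pb − Ps = 14.)
ΔPS is the trapezoid between Q = 67 and Q = 79 of height $2: ½ · (79 + 67) · 2 = $146.

Producer surplus falls by $146 million.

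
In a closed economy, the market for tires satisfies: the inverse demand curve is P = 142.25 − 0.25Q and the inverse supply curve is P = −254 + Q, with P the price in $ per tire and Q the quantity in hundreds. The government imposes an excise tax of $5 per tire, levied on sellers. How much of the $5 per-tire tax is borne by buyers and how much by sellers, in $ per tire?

Inverting to Q(P) form: Qd = 569 − 4P; Qs = P + 254.
Without the tax, 569 − 4P = P + 254 gives 5P = 315, so P* = $63 and Q* = 317.
With the tax collected from sellers, supply shifts: Qs = (P − 5) + 254.
New equilibrium: buyers pay $64, sellers receive $59, Q = 313. (Wedge: Pb − Ps = 5.)
Burden on buyers: $1; on sellers: $4. (They sum to $5.)
The less price-elastic side of the market bears the larger share of a per-unit tax.

Buyers bear $1 per tire; sellers bear $4 per tire.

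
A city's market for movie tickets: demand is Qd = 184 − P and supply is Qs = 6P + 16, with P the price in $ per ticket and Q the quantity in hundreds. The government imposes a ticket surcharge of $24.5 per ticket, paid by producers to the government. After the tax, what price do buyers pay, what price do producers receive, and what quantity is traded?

Buyers pay $45; producers receive $20.5; quantity = 139.

Before the tax: set 184 − P = 6P + 16 → P* = $24, Q* = 160.
With the tax collected from producers, supply shifts: Qs = 6(P − 24.5) + 16.
New equilibrium: buyers pay $45, producers receive $20.5, Q = 139. (Wedge: Pb − Ps = 24.5.)
The less price-elastic side of the market bears the larger share of a per-unit tax.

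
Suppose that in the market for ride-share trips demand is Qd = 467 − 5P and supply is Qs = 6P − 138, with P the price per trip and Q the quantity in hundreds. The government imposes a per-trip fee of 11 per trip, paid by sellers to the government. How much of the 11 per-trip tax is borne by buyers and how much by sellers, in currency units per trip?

Without the tax, 467 − 5P = 6P − 138 gives 11P = 605, so P* = 55 and Q* = 192.
With the tax collected from sellers, supply shifts: Qs = 6(P − 11) − 138.
Solving gives Q = 162 with buyers paying 61 and sellers receiving 50 (the 11 wedge).
Burden on buyers: 6; on sellers: 5. (They sum to 11.)

Buyers bear 6 per trip; sellers bear 5 per trip.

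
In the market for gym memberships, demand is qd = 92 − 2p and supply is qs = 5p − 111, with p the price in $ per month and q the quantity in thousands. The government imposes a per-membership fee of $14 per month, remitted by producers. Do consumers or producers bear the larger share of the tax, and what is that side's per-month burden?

Consumers bear the larger share: $10 per month.

Without the tax, 92 − 2p = 5p − 111 gives 7p = 203, so p* = $29 and q* = 34.
With the tax collected from producers, supply shifts: qs = 5(p − 14) − 111.
Solving gives q = 14 with consumers paying $39 and producers receiving $25 (the $14 wedge).
Per-month burden: consumers $10, producers $4.
Consumers take the larger share because demand is less price-elastic here (demand slope 2 vs supply slope 5).
The less price-elastic side of the market bears the larger share of a per-unit tax.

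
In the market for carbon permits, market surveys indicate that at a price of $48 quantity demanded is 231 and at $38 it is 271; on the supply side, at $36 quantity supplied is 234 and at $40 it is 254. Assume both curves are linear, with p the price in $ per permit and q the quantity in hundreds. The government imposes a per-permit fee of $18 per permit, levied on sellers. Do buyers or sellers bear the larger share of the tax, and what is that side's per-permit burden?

Buyers bear the larger share: $10 per permit.

Demand slope: (271 − 231)/(38 − 48) = -4, so qd = 423 − 4p.
Supply slope: (254 − 234)/(40 − 36) = 5, so qs = 5p + 54.
Before the tax: set 423 − 4p = 5p + 54 → p* = $41, q* = 259.
With the tax collected from sellers, supply shifts: qs = 5(p − 18) + 54.
New equilibrium: buyers pay $51, sellers receive $33, q = 219. (Wedge: pb − ps = 18.)
Per-permit burden: buyers $10, sellers $8.
Buyers take the larger share because demand is less price-elastic here (demand slope 4 vs supply slope 5).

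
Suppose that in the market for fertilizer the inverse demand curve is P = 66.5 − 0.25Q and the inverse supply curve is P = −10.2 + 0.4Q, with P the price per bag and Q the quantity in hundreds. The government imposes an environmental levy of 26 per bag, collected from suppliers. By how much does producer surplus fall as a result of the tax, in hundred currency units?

Producer surplus falls by 1568 hundred.

Inverting to Q(P) form: Qd = 266 − 4P; Qs = 2.5P + 25.5.
Before the tax: set 266 − 4P = 2.5P + 25.5 → P* = 37, Q* = 118.
With the tax collected from suppliers, supply shifts: Qs = 2.5(P − 26) + 25.5.
New equilibrium: consumers pay 47, suppliers receive 21, Q = 78. (Wedge: Pb − Ps = 26.)
ΔPS is the trapezoid between Q = 78 and Q = 118 of height 16: ½ · (118 + 78) · 16 = 1568.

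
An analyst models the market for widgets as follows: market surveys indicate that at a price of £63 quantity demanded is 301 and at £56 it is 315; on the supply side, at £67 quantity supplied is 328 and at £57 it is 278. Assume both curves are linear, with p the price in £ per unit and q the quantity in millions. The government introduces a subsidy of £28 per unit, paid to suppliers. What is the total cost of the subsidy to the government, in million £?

Government outlay = £9604 million.

Demand slope: (315 − 301)/(56 − 63) = -2, so qd = 427 − 2p.
Supply slope: (278 − 328)/(57 − 67) = 5, so qs = 5p − 7.
Before the subsidy: set 427 − 2p = 5p − 7 → p* = £62, q* = 303.
With a per-unit subsidy paid to suppliers, each receives p + 28 per unit sold, so supply becomes qs = 5(p + 28) − 7.
New equilibrium: consumers pay £42, suppliers receive £70, q = 343. (Wedge: pb − ps = −28.)
Outlay = t · Q = 28 · 343 = £9604.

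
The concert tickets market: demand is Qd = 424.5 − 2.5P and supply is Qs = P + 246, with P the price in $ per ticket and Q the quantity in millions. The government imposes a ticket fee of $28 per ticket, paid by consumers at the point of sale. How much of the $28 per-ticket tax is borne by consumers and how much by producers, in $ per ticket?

Consumers bear $8 per ticket; producers bear $20 per ticket.

Before the tax: set 424.5 − 2.5P = P + 246 → P* = $51, Q* = 297.
With the tax collected from consumers, demand (in seller-price terms) shifts: Qd = 424.5 − 2.5(P + 28).
Solving gives Q = 277 with consumers paying $59 and producers receiving $31 (the $28 wedge).
Burden on consumers: $8; on producers: $20. (They sum to $28.)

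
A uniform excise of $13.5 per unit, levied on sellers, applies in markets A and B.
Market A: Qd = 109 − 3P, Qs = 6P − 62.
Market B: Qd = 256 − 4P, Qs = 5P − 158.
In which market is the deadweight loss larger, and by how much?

Market A: pre-tax P* = $19, Q* = 52; post-tax Q = 25; deadweight loss = $182.25.
Market B: pre-tax P* = $46, Q* = 72; post-tax Q = 42; deadweight loss = $202.5.
Difference: $182.25 vs $202.5 → market B is larger by $20.25.

Market B, by $20.25.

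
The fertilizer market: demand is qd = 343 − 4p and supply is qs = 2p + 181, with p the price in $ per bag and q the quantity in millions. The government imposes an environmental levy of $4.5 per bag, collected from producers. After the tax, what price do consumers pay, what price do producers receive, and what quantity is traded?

Consumers pay $28.5; producers receive $24; quantity = 229.

Before the tax: set 343 − 4p = 2p + 181 → p* = $27, q* = 235.
With the tax collected from producers, supply shifts: qs = 2(p − 4.5) + 181.
New equilibrium: consumers pay $28.5, producers receive $24, q = 229. (Wedge: pb − ps = 4.5.)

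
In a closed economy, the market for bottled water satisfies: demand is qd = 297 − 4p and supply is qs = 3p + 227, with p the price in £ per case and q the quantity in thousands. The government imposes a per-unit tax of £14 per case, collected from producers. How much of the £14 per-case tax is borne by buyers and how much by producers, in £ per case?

Before the tax: set 297 − 4p = 3p + 227 → p* = £10, q* = 257.
With the tax collected from producers, supply shifts: qs = 3(p − 14) + 227.
New equilibrium: buyers pay £16, producers receive £2, q = 233. (Wedge: pb − ps = 14.)
Burden on buyers: £6; on producers: £8. (They sum to £14.)
The less price-elastic side of the market bears the larger share of a per-unit tax.

Buyers bear £6 per case; producers bear £8 per case.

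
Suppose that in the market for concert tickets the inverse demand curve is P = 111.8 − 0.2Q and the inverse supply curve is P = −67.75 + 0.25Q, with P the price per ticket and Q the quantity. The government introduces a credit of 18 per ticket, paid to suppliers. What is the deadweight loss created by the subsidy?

Deadweight loss = 360.

Rewrite in direct form: Qd = 559 − 5P and Qs = 4P + 271.
Without the subsidy, 559 − 5P = 4P + 271 gives 9P = 288, so P* = 32 and Q* = 399.
With a per-unit subsidy paid to suppliers, each receives P + 18 per unit sold, so supply becomes Qs = 4(P + 18) + 271.
New equilibrium: consumers pay 24, suppliers receive 42, Q = 439. (Wedge: Pb − Ps = −18.)
Quantity rises by |ΔQ| = |399 − 439| = 40.
DWL = ½ · t · |ΔQ| = ½ · 18 · 40 = 360.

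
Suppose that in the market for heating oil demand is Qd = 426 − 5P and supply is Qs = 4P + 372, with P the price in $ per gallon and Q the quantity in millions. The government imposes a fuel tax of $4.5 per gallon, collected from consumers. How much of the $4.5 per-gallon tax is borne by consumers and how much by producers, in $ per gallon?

Without the tax, 426 − 5P = 4P + 372 gives 9P = 54, so P* = $6 and Q* = 396.
With the tax collected from consumers, demand (in seller-price terms) shifts: Qd = 426 − 5(P + 4.5).
Solving gives Q = 386 with consumers paying $8 and producers receiving $3.5 (the $4.5 wedge).
Burden on consumers: $2; on producers: $2.5. (They sum to $4.5.)
The less price-elastic side of the market bears the larger share of a per-unit tax.

Consumers bear $2 per gallon; producers bear $2.5 per gallon.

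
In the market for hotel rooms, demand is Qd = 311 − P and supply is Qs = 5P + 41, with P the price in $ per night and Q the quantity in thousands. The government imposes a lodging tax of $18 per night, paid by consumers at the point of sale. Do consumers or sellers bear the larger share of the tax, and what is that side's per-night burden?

Before the tax: set 311 − P = 5P + 41 → P* = $45, Q* = 266.
With the tax collected from consumers, demand (in seller-price terms) shifts: Qd = 311 − (P + 18).
New equilibrium: consumers pay $60, sellers receive $42, Q = 251. (Wedge: Pb − Ps = 18.)
Per-night burden: consumers $15, sellers $3.
Consumers take the larger share because demand is less price-elastic here (demand slope 1 vs supply slope 5).

Consumers bear the larger share: $15 per night.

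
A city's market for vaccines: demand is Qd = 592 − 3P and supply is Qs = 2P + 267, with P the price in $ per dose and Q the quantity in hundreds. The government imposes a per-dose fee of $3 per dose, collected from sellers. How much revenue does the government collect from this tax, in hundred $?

Tax revenue = $1180.2 hundred.

Before the tax: set 592 − 3P = 2P + 267 → P* = $65, Q* = 397.
With the tax collected from sellers, supply shifts: Qs = 2(P − 3) + 267.
New equilibrium: buyers pay $66.2, sellers receive $63.2, Q = 393.4. (Wedge: Pb − Ps = 3.)
Revenue = t · Q = 3 · 393.4 = $1180.2.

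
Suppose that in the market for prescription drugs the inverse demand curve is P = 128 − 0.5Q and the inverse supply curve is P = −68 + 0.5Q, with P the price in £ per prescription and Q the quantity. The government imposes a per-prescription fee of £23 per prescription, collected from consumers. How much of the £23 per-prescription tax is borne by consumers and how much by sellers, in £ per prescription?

Consumers bear £11.5 per prescription; sellers bear £11.5 per prescription.

Inverting to Q(P) form: Qd = 256 − 2P; Qs = 2P + 136.
Before the tax: set 256 − 2P = 2P + 136 → P* = £30, Q* = 196.
With the tax collected from consumers, demand (in seller-price terms) shifts: Qd = 256 − 2(P + 23).
Solving gives Q = 173 with consumers paying £41.5 and sellers receiving £18.5 (the £23 wedge).
Burden on consumers: £11.5; on sellers: £11.5. (They sum to £23.)
The less price-elastic side of the market bears the larger share of a per-unit tax.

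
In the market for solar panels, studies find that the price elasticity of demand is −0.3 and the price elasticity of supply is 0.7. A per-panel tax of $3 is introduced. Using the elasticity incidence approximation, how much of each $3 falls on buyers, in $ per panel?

Buyers bear ≈ $2.1 per panel.

Incidence ratio: buyers' share ≈ εs / (εs + |εd|) = 0.7 / (0.7 + 0.3) = 0.7.
So buyers bear ≈ 0.7 × $3 = $2.1; suppliers bear $0.9.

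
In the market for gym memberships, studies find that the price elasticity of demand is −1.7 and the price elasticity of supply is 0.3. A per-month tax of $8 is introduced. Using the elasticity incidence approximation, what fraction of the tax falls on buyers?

Buyers' share ≈ 0.15.

Incidence ratio: buyers' share ≈ εs / (εs + |εd|) = 0.3 / (0.3 + 1.7) = 0.15.
Supply is the less elastic side, so buyers bear the smaller share.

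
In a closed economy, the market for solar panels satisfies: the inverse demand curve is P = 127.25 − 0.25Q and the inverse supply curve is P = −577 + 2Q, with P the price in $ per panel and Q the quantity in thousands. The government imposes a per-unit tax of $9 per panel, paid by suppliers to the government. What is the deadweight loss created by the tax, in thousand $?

Rewrite in direct form: Qd = 509 − 4P and Qs = 0.5P + 288.5.
Without the tax, 509 − 4P = 0.5P + 288.5 gives 4.5P = 220.5, so P* = $49 and Q* = 313.
With the tax collected from suppliers, supply shifts: Qs = 0.5(P − 9) + 288.5.
Solving gives Q = 309 with buyers paying $50 and suppliers receiving $41 (the $9 wedge).
Quantity falls by |ΔQ| = |313 − 309| = 4.
DWL = ½ · t · |ΔQ| = ½ · 9 · 4 = $18.

Deadweight loss = $18 thousand.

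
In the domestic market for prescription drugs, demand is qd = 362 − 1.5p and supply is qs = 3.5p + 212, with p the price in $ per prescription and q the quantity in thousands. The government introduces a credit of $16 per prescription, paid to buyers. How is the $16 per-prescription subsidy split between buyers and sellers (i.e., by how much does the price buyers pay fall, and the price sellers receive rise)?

Before the subsidy: set 362 − 1.5p = 3.5p + 212 → p* = $30, q* = 317.
With a per-unit subsidy paid to buyers, each effectively pays p − 16, so demand becomes qd = 362 − 1.5(p − 16).
Solving gives q = 333.8 with buyers paying $18.8 and sellers receiving $34.8 (the $16 wedge).
Gain to buyers: $11.2; to sellers: $4.8. (They sum to $16.)

Buyers gain $11.2 per prescription; sellers gain $4.8 per prescription.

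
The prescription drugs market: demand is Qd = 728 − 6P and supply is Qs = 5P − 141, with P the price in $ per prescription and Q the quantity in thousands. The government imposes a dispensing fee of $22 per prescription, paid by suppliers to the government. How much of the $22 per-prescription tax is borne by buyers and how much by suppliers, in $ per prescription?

Buyers bear $10 per prescription; suppliers bear $12 per prescription.

Before the tax: set 728 − 6P = 5P − 141 → P* = $79, Q* = 254.
With the tax collected from suppliers, supply shifts: Qs = 5(P − 22) − 141.
Solving gives Q = 194 with buyers paying $89 and suppliers receiving $67 (the $22 wedge).
Burden on buyers: $10; on suppliers: $12. (They sum to $22.)
The less price-elastic side of the market bears the larger share of a per-unit tax.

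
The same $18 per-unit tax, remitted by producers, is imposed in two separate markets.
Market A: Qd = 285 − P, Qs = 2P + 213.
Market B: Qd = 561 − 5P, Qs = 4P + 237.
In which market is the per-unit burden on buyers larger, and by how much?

Market A, by $4.

Market A: pre-tax P* = $24, Q* = 261; post-tax Q = 249; per-unit burden on buyers = $12.
Market B: pre-tax P* = $36, Q* = 381; post-tax Q = 341; per-unit burden on buyers = $8.
Difference: $12 vs $8 → market A is larger by $4.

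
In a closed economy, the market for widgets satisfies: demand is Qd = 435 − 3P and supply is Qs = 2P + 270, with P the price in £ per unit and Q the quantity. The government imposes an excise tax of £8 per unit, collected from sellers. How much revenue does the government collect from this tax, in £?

Before the tax: set 435 − 3P = 2P + 270 → P* = £33, Q* = 336.
With the tax collected from sellers, supply shifts: Qs = 2(P − 8) + 270.
New equilibrium: consumers pay £36.2, sellers receive £28.2, Q = 326.4. (Wedge: Pb − Ps = 8.)
Revenue = t · Q = 8 · 326.4 = £2611.2.

Tax revenue = £2611.2.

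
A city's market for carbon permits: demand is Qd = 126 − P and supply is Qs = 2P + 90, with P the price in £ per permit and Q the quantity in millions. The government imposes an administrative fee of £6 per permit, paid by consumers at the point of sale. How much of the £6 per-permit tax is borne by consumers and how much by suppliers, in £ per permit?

Without the tax, 126 − P = 2P + 90 gives 3P = 36, so P* = £12 and Q* = 114.
With the tax collected from consumers, demand (in seller-price terms) shifts: Qd = 126 − (P + 6).
New equilibrium: consumers pay £16, suppliers receive £10, Q = 110. (Wedge: Pb − Ps = 6.)
Burden on consumers: £4; on suppliers: £2. (They sum to £6.)
The less price-elastic side of the market bears the larger share of a per-unit tax.

Consumers bear £4 per permit; suppliers bear £2 per permit.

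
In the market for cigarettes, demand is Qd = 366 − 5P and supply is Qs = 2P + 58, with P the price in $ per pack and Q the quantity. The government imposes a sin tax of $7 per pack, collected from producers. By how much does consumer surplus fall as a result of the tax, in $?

Without the tax, 366 − 5P = 2P + 58 gives 7P = 308, so P* = $44 and Q* = 146.
With the tax collected from producers, supply shifts: Qs = 2(P − 7) + 58.
Solving gives Q = 136 with buyers paying $46 and producers receiving $39 (the $7 wedge).
ΔCS is the trapezoid between Q = 136 and Q = 146 of height $2: ½ · (146 + 136) · 2 = $282.

Consumer surplus falls by $282.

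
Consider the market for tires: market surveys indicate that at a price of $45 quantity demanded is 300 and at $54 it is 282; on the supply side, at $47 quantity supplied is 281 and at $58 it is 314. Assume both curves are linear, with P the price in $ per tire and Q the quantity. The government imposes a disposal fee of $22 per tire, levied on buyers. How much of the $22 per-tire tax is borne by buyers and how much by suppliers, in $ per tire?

Demand slope: (282 − 300)/(54 − 45) = -2, so Qd = 390 − 2P.
Supply slope: (314 − 281)/(58 − 47) = 3, so Qs = 3P + 140.
Without the tax, 390 − 2P = 3P + 140 gives 5P = 250, so P* = $50 and Q* = 290.
With the tax collected from buyers, demand (in seller-price terms) shifts: Qd = 390 − 2(P + 22).
Solving gives Q = 263.6 with buyers paying $63.2 and suppliers receiving $41.2 (the $22 wedge).
Burden on buyers: $13.2; on suppliers: $8.8. (They sum to $22.)
The less price-elastic side of the market bears the larger share of a per-unit tax.

Buyers bear $13.2 per tire; suppliers bear $8.8 per tire.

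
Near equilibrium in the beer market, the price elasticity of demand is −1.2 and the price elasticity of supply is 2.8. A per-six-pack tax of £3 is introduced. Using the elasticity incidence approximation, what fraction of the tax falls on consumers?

Consumers' share ≈ 0.7.

Incidence ratio: consumers' share ≈ εs / (εs + |εd|) = 2.8 / (2.8 + 1.2) = 0.7.
Supply is the more elastic side, so consumers bear the larger share.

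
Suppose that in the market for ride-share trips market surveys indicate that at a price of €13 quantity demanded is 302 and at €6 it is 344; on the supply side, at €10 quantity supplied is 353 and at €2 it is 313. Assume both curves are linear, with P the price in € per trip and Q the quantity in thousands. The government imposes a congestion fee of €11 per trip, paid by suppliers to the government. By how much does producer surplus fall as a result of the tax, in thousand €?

Producer surplus falls by €1938 thousand.

Demand slope: (344 − 302)/(6 − 13) = -6, so Qd = 380 − 6P.
Supply slope: (313 − 353)/(2 − 10) = 5, so Qs = 5P + 303.
Before the tax: set 380 − 6P = 5P + 303 → P* = €7, Q* = 338.
With the tax collected from suppliers, supply shifts: Qs = 5(P − 11) + 303.
New equilibrium: buyers pay €12, suppliers receive €1, Q = 308. (Wedge: Pb − Ps = 11.)
ΔPS is the trapezoid between Q = 308 and Q = 338 of height €6: ½ · (338 + 308) · 6 = €1938.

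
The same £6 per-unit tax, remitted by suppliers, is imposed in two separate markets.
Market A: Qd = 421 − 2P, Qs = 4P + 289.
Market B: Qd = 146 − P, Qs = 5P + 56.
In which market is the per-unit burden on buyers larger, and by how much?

Market B, by £1.

Market A: pre-tax P* = £22, Q* = 377; post-tax Q = 369; per-unit burden on buyers = £4.
Market B: pre-tax P* = £15, Q* = 131; post-tax Q = 126; per-unit burden on buyers = £5.
Difference: £4 vs £5 → market B is larger by £1.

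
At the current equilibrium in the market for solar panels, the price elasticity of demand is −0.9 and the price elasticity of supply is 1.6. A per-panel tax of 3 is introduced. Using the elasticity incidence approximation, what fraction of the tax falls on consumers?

Consumers' share ≈ 0.64.

Incidence ratio: consumers' share ≈ εs / (εs + |εd|) = 1.6 / (1.6 + 0.9) = 0.64.
Supply is the more elastic side, so consumers bear the larger share.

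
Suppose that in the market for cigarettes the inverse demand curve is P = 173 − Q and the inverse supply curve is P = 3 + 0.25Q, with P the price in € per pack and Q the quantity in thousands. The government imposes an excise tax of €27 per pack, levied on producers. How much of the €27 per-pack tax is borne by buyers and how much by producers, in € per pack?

Buyers bear €21.6 per pack; producers bear €5.4 per pack.

Rewrite in direct form: Qd = 173 − P and Qs = 4P − 12.
Without the tax, 173 − P = 4P − 12 gives 5P = 185, so P* = €37 and Q* = 136.
With the tax collected from producers, supply shifts: Qs = 4(P − 27) − 12.
Solving gives Q = 114.4 with buyers paying €58.6 and producers receiving €31.6 (the €27 wedge).
Burden on buyers: €21.6; on producers: €5.4. (They sum to €27.)
The less price-elastic side of the market bears the larger share of a per-unit tax.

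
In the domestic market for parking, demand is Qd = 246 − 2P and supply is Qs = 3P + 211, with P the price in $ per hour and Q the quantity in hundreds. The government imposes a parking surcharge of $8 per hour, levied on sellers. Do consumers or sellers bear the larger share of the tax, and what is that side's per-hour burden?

Before the tax: set 246 − 2P = 3P + 211 → P* = $7, Q* = 232.
With the tax collected from sellers, supply shifts: Qs = 3(P − 8) + 211.
Solving gives Q = 222.4 with consumers paying $11.8 and sellers receiving $3.8 (the $8 wedge).
Per-hour burden: consumers $4.8, sellers $3.2.
Consumers take the larger share because demand is less price-elastic here (demand slope 2 vs supply slope 3).
The less price-elastic side of the market bears the larger share of a per-unit tax.

Consumers bear the larger share: $4.8 per hour.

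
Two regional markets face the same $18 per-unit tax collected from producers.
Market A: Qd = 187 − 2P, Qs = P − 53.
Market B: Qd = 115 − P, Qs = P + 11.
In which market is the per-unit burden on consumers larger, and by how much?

Market A: pre-tax P* = $80, Q* = 27; post-tax Q = 15; per-unit burden on consumers = $6.
Market B: pre-tax P* = $52, Q* = 63; post-tax Q = 54; per-unit burden on consumers = $9.
Difference: $6 vs $9 → market B is larger by $3.

Market B, by $3.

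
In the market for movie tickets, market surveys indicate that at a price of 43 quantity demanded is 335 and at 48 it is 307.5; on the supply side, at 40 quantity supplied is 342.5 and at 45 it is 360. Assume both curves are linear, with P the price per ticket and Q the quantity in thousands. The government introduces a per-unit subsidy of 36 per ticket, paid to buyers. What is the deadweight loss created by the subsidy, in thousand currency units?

Demand slope: (307.5 − 335)/(48 − 43) = -5.5, so Qd = 571.5 − 5.5P.
Supply slope: (360 − 342.5)/(45 − 40) = 3.5, so Qs = 3.5P + 202.5.
Before the subsidy: set 571.5 − 5.5P = 3.5P + 202.5 → P* = 41, Q* = 346.
With a per-unit subsidy paid to buyers, each effectively pays P − 36, so demand becomes Qd = 571.5 − 5.5(P − 36).
New equilibrium: buyers pay 27, suppliers receive 63, Q = 423. (Wedge: Pb − Ps = −36.)
Quantity rises by |ΔQ| = |346 − 423| = 77.
DWL = ½ · t · |ΔQ| = ½ · 36 · 77 = 1386.

Deadweight loss = 1386 thousand.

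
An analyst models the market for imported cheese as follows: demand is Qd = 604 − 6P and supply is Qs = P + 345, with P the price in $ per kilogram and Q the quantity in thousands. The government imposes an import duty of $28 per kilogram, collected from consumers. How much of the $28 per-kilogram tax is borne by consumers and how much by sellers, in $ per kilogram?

Consumers bear $4 per kilogram; sellers bear $24 per kilogram.

Before the tax: set 604 − 6P = P + 345 → P* = $37, Q* = 382.
With the tax collected from consumers, demand (in seller-price terms) shifts: Qd = 604 − 6(P + 28).
New equilibrium: consumers pay $41, sellers receive $13, Q = 358. (Wedge: Pb − Ps = 28.)
Burden on consumers: $4; on sellers: $24. (They sum to $28.)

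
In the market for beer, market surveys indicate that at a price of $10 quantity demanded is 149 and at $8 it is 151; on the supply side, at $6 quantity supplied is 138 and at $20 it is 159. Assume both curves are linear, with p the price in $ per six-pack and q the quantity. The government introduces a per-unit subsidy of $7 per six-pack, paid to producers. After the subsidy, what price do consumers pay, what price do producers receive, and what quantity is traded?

Demand slope: (151 − 149)/(8 − 10) = -1, so qd = 159 − p.
Supply slope: (159 − 138)/(20 − 6) = 1.5, so qs = 1.5p + 129.
Before the subsidy: set 159 − p = 1.5p + 129 → p* = $12, q* = 147.
With a per-unit subsidy paid to producers, each receives p + 7 per unit sold, so supply becomes qs = 1.5(p + 7) + 129.
New equilibrium: consumers pay $7.8, producers receive $14.8, q = 151.2. (Wedge: pb − ps = −7.)

Consumers pay $7.8; producers receive $14.8; quantity = 151.2.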